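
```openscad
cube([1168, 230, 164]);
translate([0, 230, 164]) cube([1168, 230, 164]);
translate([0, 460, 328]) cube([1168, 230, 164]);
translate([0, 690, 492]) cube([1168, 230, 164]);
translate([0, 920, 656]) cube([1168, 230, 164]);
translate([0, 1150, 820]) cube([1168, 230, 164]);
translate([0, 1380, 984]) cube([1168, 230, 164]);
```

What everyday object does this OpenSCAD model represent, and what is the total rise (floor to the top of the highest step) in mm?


A staircase. The total rise is 1148 mm.

7 identical blocks, each offset up and back from the previous — a staircase. Each step is 164 mm tall and there are 7 of them, so the total rise is 7 × 164 = 1148 mm.


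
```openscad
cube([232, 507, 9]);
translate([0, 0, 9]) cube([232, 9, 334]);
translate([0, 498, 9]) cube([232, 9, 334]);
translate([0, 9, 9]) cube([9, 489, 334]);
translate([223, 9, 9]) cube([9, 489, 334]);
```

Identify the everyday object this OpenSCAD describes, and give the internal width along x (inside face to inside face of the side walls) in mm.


An open box. The internal width is 214 mm.

A 232×507 base slab with four walls standing on it — an open box. The base is 232 mm wide and the walls are 9 mm thick, so the internal width is 232 − 2 × 9 = 214 mm.


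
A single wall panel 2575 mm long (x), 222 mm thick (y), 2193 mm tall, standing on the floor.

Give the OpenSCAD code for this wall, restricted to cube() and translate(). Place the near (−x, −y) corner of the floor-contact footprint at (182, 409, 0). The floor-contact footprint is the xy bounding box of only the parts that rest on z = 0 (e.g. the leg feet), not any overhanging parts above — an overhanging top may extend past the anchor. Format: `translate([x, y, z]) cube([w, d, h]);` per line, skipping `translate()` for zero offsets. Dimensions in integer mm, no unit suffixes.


translate([182, 409, 0]) cube([2575, 222, 2193]);


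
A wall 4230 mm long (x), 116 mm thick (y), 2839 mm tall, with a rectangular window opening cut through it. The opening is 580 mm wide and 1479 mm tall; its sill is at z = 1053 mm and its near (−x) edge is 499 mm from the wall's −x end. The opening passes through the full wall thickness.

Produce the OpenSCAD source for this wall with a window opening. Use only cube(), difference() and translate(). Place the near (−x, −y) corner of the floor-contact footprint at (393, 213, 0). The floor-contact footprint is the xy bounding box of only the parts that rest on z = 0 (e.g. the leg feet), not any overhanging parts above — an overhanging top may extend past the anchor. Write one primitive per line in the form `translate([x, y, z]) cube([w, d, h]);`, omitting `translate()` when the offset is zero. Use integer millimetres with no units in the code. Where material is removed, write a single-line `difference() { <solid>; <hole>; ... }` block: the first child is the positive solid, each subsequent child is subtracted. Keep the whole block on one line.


difference() { translate([393, 213, 0]) cube([4230, 116, 2839]); translate([892, 213, 1053]) cube([580, 116, 1479]); }


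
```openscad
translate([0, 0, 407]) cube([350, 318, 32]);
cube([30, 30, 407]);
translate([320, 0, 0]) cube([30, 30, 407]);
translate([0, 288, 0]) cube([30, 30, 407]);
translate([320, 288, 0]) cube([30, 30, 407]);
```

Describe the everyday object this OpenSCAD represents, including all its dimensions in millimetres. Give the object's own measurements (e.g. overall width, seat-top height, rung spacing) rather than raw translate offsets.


A simple wooden stool: a rectangular seat 350 mm (x) by 318 mm (y), 32 mm thick, top face at z = 439 mm, on four square legs, each 30×30 mm in cross-section. The legs rest on z = 0, each flush with a corner of the seat.


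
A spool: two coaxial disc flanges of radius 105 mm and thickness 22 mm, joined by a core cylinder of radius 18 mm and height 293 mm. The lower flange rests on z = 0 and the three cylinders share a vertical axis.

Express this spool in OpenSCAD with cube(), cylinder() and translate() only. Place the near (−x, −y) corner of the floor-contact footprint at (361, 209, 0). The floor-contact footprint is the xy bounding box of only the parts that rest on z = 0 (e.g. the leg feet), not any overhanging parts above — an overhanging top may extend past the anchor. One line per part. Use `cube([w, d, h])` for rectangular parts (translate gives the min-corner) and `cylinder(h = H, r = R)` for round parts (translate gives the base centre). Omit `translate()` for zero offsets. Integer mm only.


translate([466, 314, 0]) cylinder(h = 22, r = 105);
translate([466, 314, 22]) cylinder(h = 293, r = 18);
translate([466, 314, 315]) cylinder(h = 22, r = 105);


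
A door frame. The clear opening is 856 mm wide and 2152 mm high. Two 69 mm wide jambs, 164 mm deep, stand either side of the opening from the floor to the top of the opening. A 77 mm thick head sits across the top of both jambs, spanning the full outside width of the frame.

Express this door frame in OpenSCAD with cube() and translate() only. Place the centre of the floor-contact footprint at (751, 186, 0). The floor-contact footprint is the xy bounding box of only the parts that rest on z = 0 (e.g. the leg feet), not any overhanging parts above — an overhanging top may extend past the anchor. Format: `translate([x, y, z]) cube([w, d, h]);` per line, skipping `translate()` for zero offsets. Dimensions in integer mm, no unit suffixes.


translate([254, 104, 0]) cube([69, 164, 2152]);
translate([1179, 104, 0]) cube([69, 164, 2152]);
translate([254, 104, 2152]) cube([994, 164, 77]);


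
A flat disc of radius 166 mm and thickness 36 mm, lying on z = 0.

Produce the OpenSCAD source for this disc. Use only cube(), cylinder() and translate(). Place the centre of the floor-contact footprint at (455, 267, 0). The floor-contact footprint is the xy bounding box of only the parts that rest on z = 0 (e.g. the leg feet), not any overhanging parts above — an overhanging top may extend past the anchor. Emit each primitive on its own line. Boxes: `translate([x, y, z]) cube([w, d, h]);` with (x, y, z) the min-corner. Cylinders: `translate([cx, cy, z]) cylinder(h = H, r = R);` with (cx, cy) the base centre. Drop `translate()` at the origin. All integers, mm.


translate([455, 267, 0]) cylinder(h = 36, r = 166);


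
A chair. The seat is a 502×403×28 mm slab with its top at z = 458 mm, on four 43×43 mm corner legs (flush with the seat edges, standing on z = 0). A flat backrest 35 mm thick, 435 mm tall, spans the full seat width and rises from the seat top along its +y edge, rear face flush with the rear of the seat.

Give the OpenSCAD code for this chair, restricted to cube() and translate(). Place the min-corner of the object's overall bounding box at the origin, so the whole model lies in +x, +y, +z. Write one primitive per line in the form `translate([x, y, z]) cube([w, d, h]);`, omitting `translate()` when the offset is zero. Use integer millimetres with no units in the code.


translate([0, 0, 430]) cube([502, 403, 28]);
cube([43, 43, 430]);
translate([459, 0, 0]) cube([43, 43, 430]);
translate([0, 360, 0]) cube([43, 43, 430]);
translate([459, 360, 0]) cube([43, 43, 430]);
translate([0, 368, 458]) cube([502, 35, 435]);


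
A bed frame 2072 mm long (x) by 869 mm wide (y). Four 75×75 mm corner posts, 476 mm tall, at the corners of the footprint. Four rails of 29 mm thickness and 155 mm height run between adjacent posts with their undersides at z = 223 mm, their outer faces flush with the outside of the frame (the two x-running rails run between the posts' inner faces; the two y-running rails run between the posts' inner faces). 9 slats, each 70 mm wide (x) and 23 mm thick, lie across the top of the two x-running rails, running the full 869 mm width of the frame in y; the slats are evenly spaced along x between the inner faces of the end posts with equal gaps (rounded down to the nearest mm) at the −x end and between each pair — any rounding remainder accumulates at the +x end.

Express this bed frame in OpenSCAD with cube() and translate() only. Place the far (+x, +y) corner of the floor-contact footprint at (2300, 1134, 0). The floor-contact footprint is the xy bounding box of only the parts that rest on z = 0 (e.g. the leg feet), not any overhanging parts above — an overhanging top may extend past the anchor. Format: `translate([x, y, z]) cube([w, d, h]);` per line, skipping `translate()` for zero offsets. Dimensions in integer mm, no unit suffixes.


// slat z = rail_z + rail_h = 223 + 155 = 378
// slat gap = ⌊(1922 − 9·70) / 10⌋ = 129
translate([228, 265, 0]) cube([75, 75, 476]);
translate([228, 1059, 0]) cube([75, 75, 476]);
translate([2225, 265, 0]) cube([75, 75, 476]);
translate([2225, 1059, 0]) cube([75, 75, 476]);
translate([303, 265, 223]) cube([1922, 29, 155]);
translate([303, 1105, 223]) cube([1922, 29, 155]);
translate([228, 340, 223]) cube([29, 719, 155]);
translate([2271, 340, 223]) cube([29, 719, 155]);
translate([432, 265, 378]) cube([70, 869, 23]);
translate([631, 265, 378]) cube([70, 869, 23]);
translate([830, 265, 378]) cube([70, 869, 23]);
translate([1029, 265, 378]) cube([70, 869, 23]);
translate([1228, 265, 378]) cube([70, 869, 23]);
translate([1427, 265, 378]) cube([70, 869, 23]);
translate([1626, 265, 378]) cube([70, 869, 23]);
translate([1825, 265, 378]) cube([70, 869, 23]);
translate([2024, 265, 378]) cube([70, 869, 23]);


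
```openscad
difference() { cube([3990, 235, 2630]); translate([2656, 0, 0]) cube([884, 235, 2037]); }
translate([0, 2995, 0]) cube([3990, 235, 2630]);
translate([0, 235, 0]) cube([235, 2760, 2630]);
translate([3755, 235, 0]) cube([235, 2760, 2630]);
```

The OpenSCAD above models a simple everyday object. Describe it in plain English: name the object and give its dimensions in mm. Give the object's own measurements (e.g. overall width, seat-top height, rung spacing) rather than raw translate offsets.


A single room: four walls, each 2630 mm tall and 235 mm thick, enclosing an outside footprint 3990×3230 mm (x × y), no floor or roof. The front and back walls (−y and +y sides) run the full x-width; the side walls fit between their inner faces. A door opening 884 mm wide and 2037 mm tall is cut through the front wall from the floor up, its −x edge 2656 mm from the wall's −x end.


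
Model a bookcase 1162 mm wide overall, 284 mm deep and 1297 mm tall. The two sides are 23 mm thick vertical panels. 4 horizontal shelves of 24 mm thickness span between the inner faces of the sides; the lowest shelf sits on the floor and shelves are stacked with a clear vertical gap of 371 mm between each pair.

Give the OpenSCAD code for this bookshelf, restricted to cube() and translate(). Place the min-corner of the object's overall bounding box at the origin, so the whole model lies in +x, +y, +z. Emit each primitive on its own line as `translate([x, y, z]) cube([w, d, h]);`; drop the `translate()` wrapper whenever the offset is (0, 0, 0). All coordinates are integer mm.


cube([23, 284, 1297]);
translate([1139, 0, 0]) cube([23, 284, 1297]);
translate([23, 0, 0]) cube([1116, 284, 24]);
translate([23, 0, 395]) cube([1116, 284, 24]);
translate([23, 0, 790]) cube([1116, 284, 24]);
translate([23, 0, 1185]) cube([1116, 284, 24]);


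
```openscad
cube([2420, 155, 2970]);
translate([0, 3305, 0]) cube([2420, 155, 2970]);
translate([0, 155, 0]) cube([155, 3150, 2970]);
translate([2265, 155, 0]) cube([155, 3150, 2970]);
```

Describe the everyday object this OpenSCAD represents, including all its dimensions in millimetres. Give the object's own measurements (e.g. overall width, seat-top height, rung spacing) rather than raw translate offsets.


The wall frame of a small rectangular building: four walls, each 2970 mm tall and 155 mm thick, enclosing a footprint 2420 mm (x) by 3460 mm (y) outside-to-outside, with no floor or roof. The front and back walls (the −y and +y sides) span the full width; the two side walls fit between them.


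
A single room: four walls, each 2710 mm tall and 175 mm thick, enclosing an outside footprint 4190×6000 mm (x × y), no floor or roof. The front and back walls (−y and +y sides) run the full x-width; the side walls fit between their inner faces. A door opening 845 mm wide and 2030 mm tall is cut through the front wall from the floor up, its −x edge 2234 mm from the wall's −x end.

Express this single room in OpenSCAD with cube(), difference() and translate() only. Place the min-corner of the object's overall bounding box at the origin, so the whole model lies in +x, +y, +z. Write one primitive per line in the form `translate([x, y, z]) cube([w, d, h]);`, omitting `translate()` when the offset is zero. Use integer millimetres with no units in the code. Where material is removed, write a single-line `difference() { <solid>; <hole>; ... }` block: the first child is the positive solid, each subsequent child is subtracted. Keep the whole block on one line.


difference() { cube([4190, 175, 2710]); translate([2234, 0, 0]) cube([845, 175, 2030]); }
translate([0, 5825, 0]) cube([4190, 175, 2710]);
translate([0, 175, 0]) cube([175, 5650, 2710]);
translate([4015, 175, 0]) cube([175, 5650, 2710]);


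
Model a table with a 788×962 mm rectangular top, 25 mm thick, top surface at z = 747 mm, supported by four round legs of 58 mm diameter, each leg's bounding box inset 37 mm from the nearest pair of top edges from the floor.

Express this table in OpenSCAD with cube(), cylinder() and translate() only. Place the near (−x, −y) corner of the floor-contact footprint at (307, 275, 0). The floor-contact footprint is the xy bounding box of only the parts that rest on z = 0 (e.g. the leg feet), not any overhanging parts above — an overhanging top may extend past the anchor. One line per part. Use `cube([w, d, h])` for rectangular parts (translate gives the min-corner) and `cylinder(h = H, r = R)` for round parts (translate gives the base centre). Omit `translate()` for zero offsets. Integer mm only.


translate([270, 238, 722]) cube([788, 962, 25]);
translate([336, 304, 0]) cylinder(h = 722, r = 29);
translate([992, 304, 0]) cylinder(h = 722, r = 29);
translate([336, 1134, 0]) cylinder(h = 722, r = 29);
translate([992, 1134, 0]) cylinder(h = 722, r = 29);


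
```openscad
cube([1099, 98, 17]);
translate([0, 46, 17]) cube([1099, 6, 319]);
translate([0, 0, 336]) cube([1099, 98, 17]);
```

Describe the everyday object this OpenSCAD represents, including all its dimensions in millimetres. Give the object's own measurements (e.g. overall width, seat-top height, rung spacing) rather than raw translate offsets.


An I-beam lying along x, 1099 mm long. Overall section height 353 mm. Two flanges 98 mm wide (y) and 17 mm thick, one on the floor and one at the top; a web 6 mm thick runs between them, centred on the flange width.


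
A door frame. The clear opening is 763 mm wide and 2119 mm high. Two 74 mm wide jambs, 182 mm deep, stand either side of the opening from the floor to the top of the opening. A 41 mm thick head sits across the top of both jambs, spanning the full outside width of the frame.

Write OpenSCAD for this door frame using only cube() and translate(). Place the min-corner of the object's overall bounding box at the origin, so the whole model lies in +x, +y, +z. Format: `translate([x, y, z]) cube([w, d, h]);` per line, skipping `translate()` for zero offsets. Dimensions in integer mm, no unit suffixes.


cube([74, 182, 2119]);
translate([837, 0, 0]) cube([74, 182, 2119]);
translate([0, 0, 2119]) cube([911, 182, 41]);


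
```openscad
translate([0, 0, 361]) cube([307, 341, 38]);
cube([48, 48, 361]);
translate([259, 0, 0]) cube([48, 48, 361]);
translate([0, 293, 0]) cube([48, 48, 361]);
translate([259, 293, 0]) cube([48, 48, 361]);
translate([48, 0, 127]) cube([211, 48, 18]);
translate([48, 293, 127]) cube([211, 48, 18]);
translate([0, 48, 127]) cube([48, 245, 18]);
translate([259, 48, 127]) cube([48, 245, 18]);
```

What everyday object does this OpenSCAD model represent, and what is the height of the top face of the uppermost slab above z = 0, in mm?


A stool. The seat height is 399 mm.

A 307×341×38 slab at z = 361 on four corner posts — a stool. The seat top is 361 + 38 = 399 mm.


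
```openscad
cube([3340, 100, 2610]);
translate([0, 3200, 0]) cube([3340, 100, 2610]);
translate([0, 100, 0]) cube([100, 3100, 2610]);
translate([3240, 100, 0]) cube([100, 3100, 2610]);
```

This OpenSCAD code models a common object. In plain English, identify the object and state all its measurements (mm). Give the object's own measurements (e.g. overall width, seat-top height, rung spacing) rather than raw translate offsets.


The wall frame of a small rectangular building: four walls, each 2610 mm tall and 100 mm thick, enclosing a footprint 3340 mm (x) by 3300 mm (y) outside-to-outside, with no floor or roof. The front and back walls (the −y and +y sides) span the full width; the two side walls fit between them.


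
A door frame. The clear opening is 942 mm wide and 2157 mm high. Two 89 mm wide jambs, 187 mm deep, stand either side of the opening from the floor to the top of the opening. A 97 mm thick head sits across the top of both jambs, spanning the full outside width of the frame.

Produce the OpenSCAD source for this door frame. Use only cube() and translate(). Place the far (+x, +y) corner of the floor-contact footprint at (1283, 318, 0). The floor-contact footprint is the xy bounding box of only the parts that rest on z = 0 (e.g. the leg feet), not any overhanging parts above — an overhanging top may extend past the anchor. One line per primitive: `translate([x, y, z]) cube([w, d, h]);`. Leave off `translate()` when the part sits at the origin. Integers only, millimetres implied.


translate([163, 131, 0]) cube([89, 187, 2157]);
translate([1194, 131, 0]) cube([89, 187, 2157]);
translate([163, 131, 2157]) cube([1120, 187, 97]);


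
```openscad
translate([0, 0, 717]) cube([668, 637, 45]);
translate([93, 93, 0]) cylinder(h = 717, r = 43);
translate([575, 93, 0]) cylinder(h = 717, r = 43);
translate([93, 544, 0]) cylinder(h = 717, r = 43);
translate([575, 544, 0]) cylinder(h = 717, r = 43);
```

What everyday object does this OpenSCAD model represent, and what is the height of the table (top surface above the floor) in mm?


A table. The table height is 762 mm.

A 668×637×45 slab sits at z = 717 on four Ø86 mm round legs — a table. The top surface is at 717 + 45 = 762 mm.


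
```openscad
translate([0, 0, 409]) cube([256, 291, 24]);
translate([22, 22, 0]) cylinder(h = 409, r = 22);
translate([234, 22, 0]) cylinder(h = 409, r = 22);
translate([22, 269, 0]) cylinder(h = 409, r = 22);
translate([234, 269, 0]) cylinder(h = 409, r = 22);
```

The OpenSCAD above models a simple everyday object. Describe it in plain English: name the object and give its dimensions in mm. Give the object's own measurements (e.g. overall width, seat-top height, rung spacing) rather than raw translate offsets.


A simple wooden stool: a rectangular seat 256 mm (x) by 291 mm (y), 24 mm thick, top face at z = 433 mm, on four round legs, each 44 mm in diameter. The legs rest on z = 0, each leg's axis is inset half a diameter from the nearest pair of seat edges (so the leg's bounding box is flush with the corner).


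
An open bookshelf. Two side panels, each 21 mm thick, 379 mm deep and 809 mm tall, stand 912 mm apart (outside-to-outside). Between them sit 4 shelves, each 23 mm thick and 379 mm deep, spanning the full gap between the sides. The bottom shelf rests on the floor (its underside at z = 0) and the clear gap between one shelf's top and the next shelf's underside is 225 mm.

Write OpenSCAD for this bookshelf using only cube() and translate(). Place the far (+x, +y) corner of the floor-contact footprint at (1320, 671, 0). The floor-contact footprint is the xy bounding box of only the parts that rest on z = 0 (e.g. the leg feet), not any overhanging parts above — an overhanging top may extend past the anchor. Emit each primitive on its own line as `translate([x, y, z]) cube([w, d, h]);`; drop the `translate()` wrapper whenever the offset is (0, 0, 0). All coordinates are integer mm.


translate([408, 292, 0]) cube([21, 379, 809]);
translate([1299, 292, 0]) cube([21, 379, 809]);
translate([429, 292, 0]) cube([870, 379, 23]);
translate([429, 292, 248]) cube([870, 379, 23]);
translate([429, 292, 496]) cube([870, 379, 23]);
translate([429, 292, 744]) cube([870, 379, 23]);


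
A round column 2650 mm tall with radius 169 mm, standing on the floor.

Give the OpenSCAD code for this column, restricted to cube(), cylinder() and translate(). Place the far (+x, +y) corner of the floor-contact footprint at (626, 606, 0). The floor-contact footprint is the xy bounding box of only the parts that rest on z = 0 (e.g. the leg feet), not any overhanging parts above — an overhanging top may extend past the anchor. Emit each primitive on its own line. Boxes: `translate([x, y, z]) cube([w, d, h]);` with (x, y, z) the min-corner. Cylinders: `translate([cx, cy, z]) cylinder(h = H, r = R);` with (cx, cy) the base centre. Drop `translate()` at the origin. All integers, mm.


translate([457, 437, 0]) cylinder(h = 2650, r = 169);


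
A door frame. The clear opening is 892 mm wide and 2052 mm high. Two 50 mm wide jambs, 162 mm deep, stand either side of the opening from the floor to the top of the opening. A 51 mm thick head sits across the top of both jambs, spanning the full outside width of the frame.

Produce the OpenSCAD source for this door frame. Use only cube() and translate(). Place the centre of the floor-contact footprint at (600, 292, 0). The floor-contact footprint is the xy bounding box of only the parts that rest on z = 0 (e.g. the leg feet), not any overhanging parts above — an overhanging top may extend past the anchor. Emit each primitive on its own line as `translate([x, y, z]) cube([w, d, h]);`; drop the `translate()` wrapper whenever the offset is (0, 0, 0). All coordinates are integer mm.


translate([104, 211, 0]) cube([50, 162, 2052]);
translate([1046, 211, 0]) cube([50, 162, 2052]);
translate([104, 211, 2052]) cube([992, 162, 51]);


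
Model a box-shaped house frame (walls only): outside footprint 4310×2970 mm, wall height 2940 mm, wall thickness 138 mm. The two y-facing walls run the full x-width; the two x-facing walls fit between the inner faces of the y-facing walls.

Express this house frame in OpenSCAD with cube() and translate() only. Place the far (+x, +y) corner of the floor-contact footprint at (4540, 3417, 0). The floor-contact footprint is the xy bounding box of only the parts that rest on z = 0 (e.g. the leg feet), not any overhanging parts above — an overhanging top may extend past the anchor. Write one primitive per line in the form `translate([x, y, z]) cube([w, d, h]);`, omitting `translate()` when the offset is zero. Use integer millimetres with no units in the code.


translate([230, 447, 0]) cube([4310, 138, 2940]);
translate([230, 3279, 0]) cube([4310, 138, 2940]);
translate([230, 585, 0]) cube([138, 2694, 2940]);
translate([4402, 585, 0]) cube([138, 2694, 2940]);


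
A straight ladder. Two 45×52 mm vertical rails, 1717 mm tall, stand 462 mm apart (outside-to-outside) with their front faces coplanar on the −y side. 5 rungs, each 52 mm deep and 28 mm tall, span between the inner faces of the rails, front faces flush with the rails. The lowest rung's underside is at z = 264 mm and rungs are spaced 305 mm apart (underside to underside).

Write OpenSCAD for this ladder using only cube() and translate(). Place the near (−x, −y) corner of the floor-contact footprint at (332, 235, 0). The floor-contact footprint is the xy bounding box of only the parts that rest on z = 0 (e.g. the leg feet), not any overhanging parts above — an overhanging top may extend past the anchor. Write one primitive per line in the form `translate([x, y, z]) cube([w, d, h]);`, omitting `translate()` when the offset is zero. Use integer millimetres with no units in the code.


translate([332, 235, 0]) cube([45, 52, 1717]);
translate([749, 235, 0]) cube([45, 52, 1717]);
translate([377, 235, 264]) cube([372, 52, 28]);
translate([377, 235, 569]) cube([372, 52, 28]);
translate([377, 235, 874]) cube([372, 52, 28]);
translate([377, 235, 1179]) cube([372, 52, 28]);
translate([377, 235, 1484]) cube([372, 52, 28]);


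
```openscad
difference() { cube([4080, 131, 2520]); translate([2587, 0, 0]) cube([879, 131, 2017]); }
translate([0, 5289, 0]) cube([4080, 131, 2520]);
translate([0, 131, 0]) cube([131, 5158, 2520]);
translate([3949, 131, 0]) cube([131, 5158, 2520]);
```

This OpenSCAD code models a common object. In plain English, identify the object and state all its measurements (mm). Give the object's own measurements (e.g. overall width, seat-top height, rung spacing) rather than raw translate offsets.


A single room: four walls, each 2520 mm tall and 131 mm thick, enclosing an outside footprint 4080×5420 mm (x × y), no floor or roof. The front and back walls (−y and +y sides) run the full x-width; the side walls fit between their inner faces. A door opening 879 mm wide and 2017 mm tall is cut through the front wall from the floor up, its −x edge 2587 mm from the wall's −x end.


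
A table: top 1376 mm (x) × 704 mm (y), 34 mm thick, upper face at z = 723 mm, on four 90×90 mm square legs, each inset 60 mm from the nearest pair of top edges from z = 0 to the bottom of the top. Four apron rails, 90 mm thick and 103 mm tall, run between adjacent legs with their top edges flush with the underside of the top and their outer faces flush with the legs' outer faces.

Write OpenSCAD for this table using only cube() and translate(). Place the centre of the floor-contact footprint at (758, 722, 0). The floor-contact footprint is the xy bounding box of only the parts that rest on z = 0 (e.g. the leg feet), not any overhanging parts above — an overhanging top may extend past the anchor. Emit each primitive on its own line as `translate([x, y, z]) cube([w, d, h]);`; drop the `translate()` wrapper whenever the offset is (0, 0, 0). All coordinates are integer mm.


translate([70, 370, 689]) cube([1376, 704, 34]);
translate([130, 430, 0]) cube([90, 90, 689]);
translate([1296, 430, 0]) cube([90, 90, 689]);
translate([130, 924, 0]) cube([90, 90, 689]);
translate([1296, 924, 0]) cube([90, 90, 689]);
translate([220, 430, 586]) cube([1076, 90, 103]);
translate([220, 924, 586]) cube([1076, 90, 103]);
translate([130, 520, 586]) cube([90, 404, 103]);
translate([1296, 520, 586]) cube([90, 404, 103]);


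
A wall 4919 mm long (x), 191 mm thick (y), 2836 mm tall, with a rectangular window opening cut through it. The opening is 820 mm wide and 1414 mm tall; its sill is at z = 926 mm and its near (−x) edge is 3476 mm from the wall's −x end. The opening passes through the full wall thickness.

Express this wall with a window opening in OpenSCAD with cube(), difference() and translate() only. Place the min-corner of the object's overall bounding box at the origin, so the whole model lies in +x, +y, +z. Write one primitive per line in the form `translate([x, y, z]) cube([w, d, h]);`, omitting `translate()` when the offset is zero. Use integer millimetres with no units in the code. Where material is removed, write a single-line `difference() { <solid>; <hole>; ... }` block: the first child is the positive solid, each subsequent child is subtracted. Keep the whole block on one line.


difference() { cube([4919, 191, 2836]); translate([3476, 0, 926]) cube([820, 191, 1414]); }


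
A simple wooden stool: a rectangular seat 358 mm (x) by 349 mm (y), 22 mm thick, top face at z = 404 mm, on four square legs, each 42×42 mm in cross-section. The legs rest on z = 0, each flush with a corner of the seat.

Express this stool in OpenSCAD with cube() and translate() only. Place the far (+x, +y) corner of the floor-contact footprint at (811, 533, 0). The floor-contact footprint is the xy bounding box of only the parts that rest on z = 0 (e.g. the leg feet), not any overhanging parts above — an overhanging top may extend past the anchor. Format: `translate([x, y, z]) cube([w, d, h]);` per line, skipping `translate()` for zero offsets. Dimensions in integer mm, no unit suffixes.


translate([453, 184, 382]) cube([358, 349, 22]);
translate([453, 184, 0]) cube([42, 42, 382]);
translate([769, 184, 0]) cube([42, 42, 382]);
translate([453, 491, 0]) cube([42, 42, 382]);
translate([769, 491, 0]) cube([42, 42, 382]);


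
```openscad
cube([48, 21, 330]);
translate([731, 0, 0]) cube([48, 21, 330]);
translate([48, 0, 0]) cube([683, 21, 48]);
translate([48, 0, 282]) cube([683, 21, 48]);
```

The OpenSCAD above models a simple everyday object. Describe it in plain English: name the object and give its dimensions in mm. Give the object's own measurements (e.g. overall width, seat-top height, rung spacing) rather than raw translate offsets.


A rectangular picture frame lying in the x–z plane (depth along y). The opening is 683 mm wide (x) by 234 mm tall (z), surrounded by a border 48 mm wide on all four sides. The frame is 21 mm deep and is made of two full-height vertical stiles with two horizontal rails fitted between them.


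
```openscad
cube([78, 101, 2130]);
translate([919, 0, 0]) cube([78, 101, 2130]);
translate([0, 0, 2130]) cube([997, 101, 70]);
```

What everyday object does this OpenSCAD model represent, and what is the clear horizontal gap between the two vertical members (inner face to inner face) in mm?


A door frame. The clear opening width is 841 mm.

Two 2130 mm tall posts with a header on top — a door frame. The left jamb is 78 mm wide at x = 0; the right jamb starts at x = 919. The clear opening is 919 − 78 = 841 mm.


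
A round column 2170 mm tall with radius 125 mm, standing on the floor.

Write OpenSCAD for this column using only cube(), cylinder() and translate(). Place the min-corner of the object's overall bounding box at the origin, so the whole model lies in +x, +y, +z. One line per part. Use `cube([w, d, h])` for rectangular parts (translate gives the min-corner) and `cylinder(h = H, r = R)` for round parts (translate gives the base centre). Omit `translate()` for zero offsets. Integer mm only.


translate([125, 125, 0]) cylinder(h = 2170, r = 125);


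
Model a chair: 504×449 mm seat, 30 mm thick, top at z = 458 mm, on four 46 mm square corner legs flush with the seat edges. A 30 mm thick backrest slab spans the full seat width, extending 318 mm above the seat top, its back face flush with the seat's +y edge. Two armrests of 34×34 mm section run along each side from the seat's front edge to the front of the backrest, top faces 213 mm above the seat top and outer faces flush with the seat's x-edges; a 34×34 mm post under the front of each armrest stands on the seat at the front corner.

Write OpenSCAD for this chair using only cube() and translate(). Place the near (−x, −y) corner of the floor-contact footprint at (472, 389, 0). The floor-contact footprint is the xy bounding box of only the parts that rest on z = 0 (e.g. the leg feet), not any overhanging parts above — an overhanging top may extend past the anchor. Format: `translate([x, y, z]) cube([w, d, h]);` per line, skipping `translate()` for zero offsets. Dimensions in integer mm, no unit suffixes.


// leg_h = 458 - 30 = 428
// arm post h = 213 - 34 = 179
translate([472, 389, 428]) cube([504, 449, 30]);
translate([472, 389, 0]) cube([46, 46, 428]);
translate([930, 389, 0]) cube([46, 46, 428]);
translate([472, 792, 0]) cube([46, 46, 428]);
translate([930, 792, 0]) cube([46, 46, 428]);
translate([472, 808, 458]) cube([504, 30, 318]);
translate([472, 389, 637]) cube([34, 419, 34]);
translate([942, 389, 637]) cube([34, 419, 34]);
translate([472, 389, 458]) cube([34, 34, 179]);
translate([942, 389, 458]) cube([34, 34, 179]);


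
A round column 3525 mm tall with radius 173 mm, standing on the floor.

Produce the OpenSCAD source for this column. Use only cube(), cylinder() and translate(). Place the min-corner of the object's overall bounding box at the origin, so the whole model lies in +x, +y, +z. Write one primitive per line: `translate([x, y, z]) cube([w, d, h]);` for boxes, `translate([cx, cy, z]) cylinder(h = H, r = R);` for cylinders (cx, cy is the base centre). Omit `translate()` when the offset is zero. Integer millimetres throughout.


translate([173, 173, 0]) cylinder(h = 3525, r = 173);


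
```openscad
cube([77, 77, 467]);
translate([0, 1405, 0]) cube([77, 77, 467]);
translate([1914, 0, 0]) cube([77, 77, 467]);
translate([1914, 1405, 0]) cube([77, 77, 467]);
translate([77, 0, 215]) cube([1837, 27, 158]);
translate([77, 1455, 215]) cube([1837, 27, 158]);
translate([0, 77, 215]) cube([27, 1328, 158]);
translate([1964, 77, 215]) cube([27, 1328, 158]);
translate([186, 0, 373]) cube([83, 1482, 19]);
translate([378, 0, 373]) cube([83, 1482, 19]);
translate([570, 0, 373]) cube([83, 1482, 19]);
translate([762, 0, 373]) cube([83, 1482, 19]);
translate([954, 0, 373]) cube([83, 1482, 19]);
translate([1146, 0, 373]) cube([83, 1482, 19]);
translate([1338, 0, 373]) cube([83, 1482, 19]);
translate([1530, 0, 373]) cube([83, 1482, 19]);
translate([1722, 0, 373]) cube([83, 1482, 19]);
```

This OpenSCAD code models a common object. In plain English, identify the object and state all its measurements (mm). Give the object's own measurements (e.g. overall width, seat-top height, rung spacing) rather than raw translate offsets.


A bed frame 1991 mm long (x) by 1482 mm wide (y). Four 77×77 mm corner posts, 467 mm tall, at the corners of the footprint. Four rails of 27 mm thickness and 158 mm height run between adjacent posts with their undersides at z = 215 mm, their outer faces flush with the outside of the frame (the two x-running rails run between the posts' inner faces; the two y-running rails run between the posts' inner faces). 9 slats, each 83 mm wide (x) and 19 mm thick, lie across the top of the two x-running rails, running the full 1482 mm width of the frame in y; along x they sit between the end posts with a 109 mm gap after the −x posts and between neighbouring slats and before the +x posts.


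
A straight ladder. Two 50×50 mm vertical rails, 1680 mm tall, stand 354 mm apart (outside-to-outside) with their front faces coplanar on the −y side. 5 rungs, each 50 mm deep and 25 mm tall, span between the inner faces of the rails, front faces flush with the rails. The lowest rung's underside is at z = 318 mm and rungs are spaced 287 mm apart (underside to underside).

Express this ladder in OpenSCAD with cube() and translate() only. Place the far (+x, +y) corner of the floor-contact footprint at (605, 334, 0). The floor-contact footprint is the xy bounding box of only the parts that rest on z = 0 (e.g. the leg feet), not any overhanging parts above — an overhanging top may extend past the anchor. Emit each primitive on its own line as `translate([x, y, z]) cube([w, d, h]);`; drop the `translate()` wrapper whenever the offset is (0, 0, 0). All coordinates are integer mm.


translate([251, 284, 0]) cube([50, 50, 1680]);
translate([555, 284, 0]) cube([50, 50, 1680]);
translate([301, 284, 318]) cube([254, 50, 25]);
translate([301, 284, 605]) cube([254, 50, 25]);
translate([301, 284, 892]) cube([254, 50, 25]);
translate([301, 284, 1179]) cube([254, 50, 25]);
translate([301, 284, 1466]) cube([254, 50, 25]);


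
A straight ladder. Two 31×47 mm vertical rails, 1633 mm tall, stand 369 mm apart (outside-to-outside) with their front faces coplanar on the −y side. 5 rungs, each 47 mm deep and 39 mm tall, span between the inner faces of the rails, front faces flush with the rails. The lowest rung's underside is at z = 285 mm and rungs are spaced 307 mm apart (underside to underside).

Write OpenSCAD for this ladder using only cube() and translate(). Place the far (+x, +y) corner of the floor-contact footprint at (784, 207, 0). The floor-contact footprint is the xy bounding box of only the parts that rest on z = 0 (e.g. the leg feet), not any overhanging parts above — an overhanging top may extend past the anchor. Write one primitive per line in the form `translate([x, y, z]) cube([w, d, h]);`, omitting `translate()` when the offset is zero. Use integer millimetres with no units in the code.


translate([415, 160, 0]) cube([31, 47, 1633]);
translate([753, 160, 0]) cube([31, 47, 1633]);
translate([446, 160, 285]) cube([307, 47, 39]);
translate([446, 160, 592]) cube([307, 47, 39]);
translate([446, 160, 899]) cube([307, 47, 39]);
translate([446, 160, 1206]) cube([307, 47, 39]);
translate([446, 160, 1513]) cube([307, 47, 39]);


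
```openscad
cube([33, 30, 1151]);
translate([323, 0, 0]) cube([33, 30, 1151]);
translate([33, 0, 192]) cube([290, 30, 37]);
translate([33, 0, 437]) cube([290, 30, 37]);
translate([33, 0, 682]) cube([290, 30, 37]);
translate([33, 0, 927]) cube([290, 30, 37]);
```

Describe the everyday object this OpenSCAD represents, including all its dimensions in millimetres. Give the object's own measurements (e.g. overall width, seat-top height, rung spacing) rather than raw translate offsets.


A straight ladder. Two 33×30 mm vertical rails, 1151 mm tall, stand 356 mm apart (outside-to-outside) with their front faces coplanar on the −y side. 4 rungs, each 30 mm deep and 37 mm tall, span between the inner faces of the rails, front faces flush with the rails. The lowest rung's underside is at z = 192 mm and rungs are spaced 245 mm apart (underside to underside).


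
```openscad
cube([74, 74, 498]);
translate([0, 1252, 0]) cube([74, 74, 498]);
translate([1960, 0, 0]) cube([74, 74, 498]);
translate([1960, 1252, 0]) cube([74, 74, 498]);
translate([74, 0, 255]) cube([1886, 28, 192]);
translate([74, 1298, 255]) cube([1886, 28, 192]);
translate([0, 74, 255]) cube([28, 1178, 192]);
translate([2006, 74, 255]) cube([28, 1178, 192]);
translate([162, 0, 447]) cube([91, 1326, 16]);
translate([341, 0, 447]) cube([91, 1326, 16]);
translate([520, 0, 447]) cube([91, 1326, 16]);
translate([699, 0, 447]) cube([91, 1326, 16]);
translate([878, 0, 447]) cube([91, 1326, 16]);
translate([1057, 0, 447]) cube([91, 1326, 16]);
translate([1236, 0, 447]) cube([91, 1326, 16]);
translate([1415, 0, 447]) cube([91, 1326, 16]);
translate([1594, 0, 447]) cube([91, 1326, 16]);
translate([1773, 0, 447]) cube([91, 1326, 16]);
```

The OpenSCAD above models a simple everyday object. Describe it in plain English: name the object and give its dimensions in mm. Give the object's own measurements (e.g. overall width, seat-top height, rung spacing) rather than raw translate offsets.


A bed frame 2034 mm long (x) by 1326 mm wide (y). Four 74×74 mm corner posts, 498 mm tall, at the corners of the footprint. Four rails of 28 mm thickness and 192 mm height run between adjacent posts with their undersides at z = 255 mm, their outer faces flush with the outside of the frame (the two x-running rails run between the posts' inner faces; the two y-running rails run between the posts' inner faces). 10 slats, each 91 mm wide (x) and 16 mm thick, lie across the top of the two x-running rails, running the full 1326 mm width of the frame in y; along x they sit between the end posts with a 88 mm gap after the −x posts and between neighbouring slats, leaving 96 mm before the +x posts.


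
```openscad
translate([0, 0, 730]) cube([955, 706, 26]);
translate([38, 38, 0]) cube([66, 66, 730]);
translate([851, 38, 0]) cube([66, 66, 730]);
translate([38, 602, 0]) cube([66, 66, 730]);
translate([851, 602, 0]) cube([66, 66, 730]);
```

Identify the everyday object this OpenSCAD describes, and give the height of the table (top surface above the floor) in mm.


A table. The table height is 756 mm.

A 955×706×26 slab sits at z = 730 on four 66 mm square posts — a table. The top surface is at 730 + 26 = 756 mm.


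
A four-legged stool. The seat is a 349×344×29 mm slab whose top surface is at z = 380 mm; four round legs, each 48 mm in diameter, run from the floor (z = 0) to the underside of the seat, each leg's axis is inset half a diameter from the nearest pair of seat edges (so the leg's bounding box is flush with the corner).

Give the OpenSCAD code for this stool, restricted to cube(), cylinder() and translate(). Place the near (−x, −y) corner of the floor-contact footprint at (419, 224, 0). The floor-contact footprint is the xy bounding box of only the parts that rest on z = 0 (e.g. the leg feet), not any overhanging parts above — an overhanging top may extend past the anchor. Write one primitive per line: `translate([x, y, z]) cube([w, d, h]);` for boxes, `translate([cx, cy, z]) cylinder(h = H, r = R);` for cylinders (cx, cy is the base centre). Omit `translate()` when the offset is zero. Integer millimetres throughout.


// leg_h = 380 - 29 = 351
translate([419, 224, 351]) cube([349, 344, 29]);
translate([443, 248, 0]) cylinder(h = 351, r = 24);
translate([744, 248, 0]) cylinder(h = 351, r = 24);
translate([443, 544, 0]) cylinder(h = 351, r = 24);
translate([744, 544, 0]) cylinder(h = 351, r = 24);
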